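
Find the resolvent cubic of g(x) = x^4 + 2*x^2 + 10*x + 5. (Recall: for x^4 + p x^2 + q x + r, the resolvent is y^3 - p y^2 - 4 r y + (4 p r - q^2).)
h(y) = y^3 - 2*y^2 - 20*y - 60

Identify coefficients: p = 2, q = 10, r = 5.
Plug into h(y) = y^3 - p y^2 - 4 r y + (4 p r - q^2):
  h(y) = y^3 - (2) y^2 - 4*(5) y + (4*(2)*(5) - (10)^2)
       = y^3 + (-2) y^2 + (-20) y + (-60).
Simplifying: h(y) = y^3 - 2*y^2 - 20*y - 60.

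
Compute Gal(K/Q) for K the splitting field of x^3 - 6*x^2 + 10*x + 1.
Gal(K/Q) = S_3 (symmetric group of order 6)

Compute the discriminant of x^3 + (-6)*x^2 + (10)*x + (1): Δ = -643. Since Δ is not a rational square, the Galois group is not contained in A_3; it must be the full S_3 (irreducibility of the cubic rules out anything smaller).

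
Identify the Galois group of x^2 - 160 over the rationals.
Gal(K/Q) = Z/2Z (cyclic of order 2)

x^2 - 160 is irreducible over Q since 160 is not a rational square. The splitting field Q(sqrt(160)) has degree 2 over Q, and its unique nontrivial automorphism is sqrt(160) ↦ -sqrt(160). Hence Gal(Q(sqrt(160))/Q) = Z/2Z.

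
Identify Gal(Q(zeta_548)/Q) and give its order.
|Gal(Q(zeta_548)/Q)| = phi(548) = 272; group ≅ (Z/548Z)^* ≅ Z/2Z × Z/136Z

The n-th cyclotomic polynomial Φ_548(x) is the minimal polynomial of zeta_548 over Q and has degree phi(548) = 272. So Q(zeta_548) is a degree-272 Galois extension with Galois group (Z/548Z)^*. By CRT, (Z/548Z)^* ≅ (Z/4Z)^* × (Z/137Z)^*. Each prime-power unit group is (Z/4Z)^* ≅ Z/2Z; (Z/137Z)^* ≅ Z/136Z. Hence Gal(Q(zeta_548)/Q) ≅ Z/2Z × Z/136Z.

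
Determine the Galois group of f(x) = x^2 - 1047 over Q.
Gal(K/Q) = Z/2Z (cyclic of order 2)

x^2 - 1047 is irreducible over Q since 1047 is not a rational square. The splitting field Q(sqrt(1047)) has degree 2 over Q, and its unique nontrivial automorphism is sqrt(1047) ↦ -sqrt(1047). Hence Gal(Q(sqrt(1047))/Q) = Z/2Z.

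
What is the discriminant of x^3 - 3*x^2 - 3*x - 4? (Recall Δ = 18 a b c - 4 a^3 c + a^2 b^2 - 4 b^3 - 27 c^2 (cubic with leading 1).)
Δ = -1323

For x^3 + a x^2 + b x + c the discriminant is Δ = 18 a b c - 4 a^3 c + a^2 b^2 - 4 b^3 - 27 c^2.
Plug a = -3, b = -3, c = -4:
  18*(-3)*(-3)*(-4) - 4*(-3)^3*(-4) + (-3)^2*(-3)^2 - 4*(-3)^3 - 27*(-4)^2
  = -648 + (-432) + 81 + (108) + (-432)
  = -1323.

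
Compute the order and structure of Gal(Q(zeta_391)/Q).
|Gal(Q(zeta_391)/Q)| = phi(391) = 352; group ≅ (Z/391Z)^* ≅ Z/16Z × Z/22Z

The n-th cyclotomic polynomial Φ_391(x) is the minimal polynomial of zeta_391 over Q and has degree phi(391) = 352. So Q(zeta_391) is a degree-352 Galois extension with Galois group (Z/391Z)^*. By CRT, (Z/391Z)^* ≅ (Z/17Z)^* × (Z/23Z)^*. Each prime-power unit group is (Z/17Z)^* ≅ Z/16Z; (Z/23Z)^* ≅ Z/22Z. Hence Gal(Q(zeta_391)/Q) ≅ Z/16Z × Z/22Z.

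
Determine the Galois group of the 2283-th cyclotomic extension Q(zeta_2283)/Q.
|Gal(Q(zeta_2283)/Q)| = phi(2283) = 1520; group ≅ (Z/2283Z)^* ≅ Z/2Z × Z/760Z

The n-th cyclotomic polynomial Φ_2283(x) is the minimal polynomial of zeta_2283 over Q and has degree phi(2283) = 1520. So Q(zeta_2283) is a degree-1520 Galois extension with Galois group (Z/2283Z)^*. By CRT, (Z/2283Z)^* ≅ (Z/3Z)^* × (Z/761Z)^*. Each prime-power unit group is (Z/3Z)^* ≅ Z/2Z; (Z/761Z)^* ≅ Z/760Z. Hence Gal(Q(zeta_2283)/Q) ≅ Z/2Z × Z/760Z.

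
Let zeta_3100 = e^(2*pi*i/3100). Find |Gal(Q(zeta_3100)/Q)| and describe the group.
|Gal(Q(zeta_3100)/Q)| = phi(3100) = 1200; group ≅ (Z/3100Z)^* ≅ Z/2Z × Z/20Z × Z/30Z

The n-th cyclotomic polynomial Φ_3100(x) is the minimal polynomial of zeta_3100 over Q and has degree phi(3100) = 1200. So Q(zeta_3100) is a degree-1200 Galois extension with Galois group (Z/3100Z)^*. By CRT, (Z/3100Z)^* ≅ (Z/4Z)^* × (Z/25Z)^* × (Z/31Z)^*. Each prime-power unit group is (Z/4Z)^* ≅ Z/2Z; (Z/25Z)^* ≅ Z/20Z; (Z/31Z)^* ≅ Z/30Z. Hence Gal(Q(zeta_3100)/Q) ≅ Z/2Z × Z/20Z × Z/30Z.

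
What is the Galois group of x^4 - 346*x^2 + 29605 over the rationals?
Gal(K/Q) = V_4 (Klein four-group, Z/2Z × Z/2Z)

f factors as (x^2 - 191)(x^2 - 155), so the splitting field is K = Q(sqrt(191), sqrt(155)). The elements 191, 155, 29605 are all non-squares in Q, so sqrt(191) and sqrt(155) generate independent quadratic extensions. Thus [K:Q] = 4 and Gal(K/Q) is generated by the two order-2 automorphisms sqrt(191) ↦ -sqrt(191) and sqrt(155) ↦ -sqrt(155), giving V_4.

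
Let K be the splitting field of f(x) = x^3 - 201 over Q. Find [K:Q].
[K:Q] = 6

x^3 - 201 has one real root r = 201^(1/3) and two complex roots r*zeta_3, r*zeta_3^2 where zeta_3 = e^(2*pi*i/3). The splitting field is Q(r, zeta_3). [Q(r):Q] = 3 and [Q(zeta_3):Q] = 2 with gcd = 1, so [Q(r, zeta_3):Q] = 3 * 2 = 6.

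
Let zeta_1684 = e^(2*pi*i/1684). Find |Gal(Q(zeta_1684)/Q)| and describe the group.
|Gal(Q(zeta_1684)/Q)| = phi(1684) = 840; group ≅ (Z/1684Z)^* ≅ Z/2Z × Z/420Z

The n-th cyclotomic polynomial Φ_1684(x) is the minimal polynomial of zeta_1684 over Q and has degree phi(1684) = 840. So Q(zeta_1684) is a degree-840 Galois extension with Galois group (Z/1684Z)^*. By CRT, (Z/1684Z)^* ≅ (Z/4Z)^* × (Z/421Z)^*. Each prime-power unit group is (Z/4Z)^* ≅ Z/2Z; (Z/421Z)^* ≅ Z/420Z. Hence Gal(Q(zeta_1684)/Q) ≅ Z/2Z × Z/420Z.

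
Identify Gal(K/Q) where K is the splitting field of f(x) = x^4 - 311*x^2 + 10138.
Gal(K/Q) = V_4 (Klein four-group, Z/2Z × Z/2Z)

f factors as (x^2 - 274)(x^2 - 37), so the splitting field is K = Q(sqrt(274), sqrt(37)). The elements 274, 37, 10138 are all non-squares in Q, so sqrt(274) and sqrt(37) generate independent quadratic extensions. Thus [K:Q] = 4 and Gal(K/Q) is generated by the two order-2 automorphisms sqrt(274) ↦ -sqrt(274) and sqrt(37) ↦ -sqrt(37), giving V_4.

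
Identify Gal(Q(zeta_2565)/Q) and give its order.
|Gal(Q(zeta_2565)/Q)| = phi(2565) = 1296; group ≅ (Z/2565Z)^* ≅ Z/4Z × Z/18Z × Z/18Z

The n-th cyclotomic polynomial Φ_2565(x) is the minimal polynomial of zeta_2565 over Q and has degree phi(2565) = 1296. So Q(zeta_2565) is a degree-1296 Galois extension with Galois group (Z/2565Z)^*. By CRT, (Z/2565Z)^* ≅ (Z/27Z)^* × (Z/5Z)^* × (Z/19Z)^*. Each prime-power unit group is (Z/27Z)^* ≅ Z/18Z; (Z/5Z)^* ≅ Z/4Z; (Z/19Z)^* ≅ Z/18Z. Hence Gal(Q(zeta_2565)/Q) ≅ Z/4Z × Z/18Z × Z/18Z.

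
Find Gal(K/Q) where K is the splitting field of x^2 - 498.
Gal(K/Q) = Z/2Z (cyclic of order 2)

x^2 - 498 is irreducible over Q since 498 is not a rational square. The splitting field Q(sqrt(498)) has degree 2 over Q, and its unique nontrivial automorphism is sqrt(498) ↦ -sqrt(498). Hence Gal(Q(sqrt(498))/Q) = Z/2Z.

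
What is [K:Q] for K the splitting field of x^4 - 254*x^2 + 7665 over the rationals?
[K:Q] = 4

f factors as (x^2 - 219)(x^2 - 35); the splitting field is K = Q(sqrt(219), sqrt(35)). Since 219, 35, and 7665 are all non-squares in Q, the three subfields Q(sqrt(219)), Q(sqrt(35)), Q(sqrt(7665)) are distinct degree-2 extensions, so [K:Q] = 4 (Klein four Galois group).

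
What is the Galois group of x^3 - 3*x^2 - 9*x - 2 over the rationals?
Gal(K/Q) = S_3 (symmetric group of order 6)

Compute the discriminant of x^3 + (-3)*x^2 + (-9)*x + (-2): Δ = 2349. Since Δ is not a rational square, the Galois group is not contained in A_3; it must be the full S_3 (irreducibility of the cubic rules out anything smaller).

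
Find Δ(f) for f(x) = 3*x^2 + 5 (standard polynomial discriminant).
Δ = -60

For a quadratic a x^2 + b x + c the discriminant is Δ = b^2 - 4ac = (0)^2 - 4*(3)*(5) = 0 - (60) = -60.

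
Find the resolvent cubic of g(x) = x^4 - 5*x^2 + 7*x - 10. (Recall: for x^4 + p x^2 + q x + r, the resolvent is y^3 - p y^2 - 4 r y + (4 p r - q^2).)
h(y) = y^3 + 5*y^2 + 40*y + 151

Identify coefficients: p = -5, q = 7, r = -10.
Plug into h(y) = y^3 - p y^2 - 4 r y + (4 p r - q^2):
  h(y) = y^3 - (-5) y^2 - 4*(-10) y + (4*(-5)*(-10) - (7)^2)
       = y^3 + (5) y^2 + (40) y + (151).
Simplifying: h(y) = y^3 + 5*y^2 + 40*y + 151.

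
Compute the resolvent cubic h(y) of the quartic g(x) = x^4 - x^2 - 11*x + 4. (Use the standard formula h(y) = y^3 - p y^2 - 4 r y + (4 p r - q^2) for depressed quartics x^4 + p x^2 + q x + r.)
h(y) = y^3 + y^2 - 16*y - 137

Identify coefficients: p = -1, q = -11, r = 4.
Plug into h(y) = y^3 - p y^2 - 4 r y + (4 p r - q^2):
  h(y) = y^3 - (-1) y^2 - 4*(4) y + (4*(-1)*(4) - (-11)^2)
       = y^3 + (1) y^2 + (-16) y + (-137).
Simplifying: h(y) = y^3 + y^2 - 16*y - 137.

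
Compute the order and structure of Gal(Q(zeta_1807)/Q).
|Gal(Q(zeta_1807)/Q)| = phi(1807) = 1656; group ≅ (Z/1807Z)^* ≅ Z/12Z × Z/138Z

The n-th cyclotomic polynomial Φ_1807(x) is the minimal polynomial of zeta_1807 over Q and has degree phi(1807) = 1656. So Q(zeta_1807) is a degree-1656 Galois extension with Galois group (Z/1807Z)^*. By CRT, (Z/1807Z)^* ≅ (Z/13Z)^* × (Z/139Z)^*. Each prime-power unit group is (Z/13Z)^* ≅ Z/12Z; (Z/139Z)^* ≅ Z/138Z. Hence Gal(Q(zeta_1807)/Q) ≅ Z/12Z × Z/138Z.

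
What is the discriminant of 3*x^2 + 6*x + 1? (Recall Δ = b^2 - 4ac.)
Δ = 24

For a quadratic a x^2 + b x + c the discriminant is Δ = b^2 - 4ac = (6)^2 - 4*(3)*(1) = 36 - (12) = 24.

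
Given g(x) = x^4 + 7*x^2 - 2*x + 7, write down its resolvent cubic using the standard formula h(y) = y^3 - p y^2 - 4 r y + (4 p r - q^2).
h(y) = y^3 - 7*y^2 - 28*y + 192

Identify coefficients: p = 7, q = -2, r = 7.
Plug into h(y) = y^3 - p y^2 - 4 r y + (4 p r - q^2):
  h(y) = y^3 - (7) y^2 - 4*(7) y + (4*(7)*(7) - (-2)^2)
       = y^3 + (-7) y^2 + (-28) y + (192).
Simplifying: h(y) = y^3 - 7*y^2 - 28*y + 192.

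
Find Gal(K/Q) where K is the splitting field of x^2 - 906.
Gal(K/Q) = Z/2Z (cyclic of order 2)

x^2 - 906 is irreducible over Q since 906 is not a rational square. The splitting field Q(sqrt(906)) has degree 2 over Q, and its unique nontrivial automorphism is sqrt(906) ↦ -sqrt(906). Hence Gal(Q(sqrt(906))/Q) = Z/2Z.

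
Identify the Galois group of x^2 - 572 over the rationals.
Gal(K/Q) = Z/2Z (cyclic of order 2)

x^2 - 572 is irreducible over Q since 572 is not a rational square. The splitting field Q(sqrt(572)) has degree 2 over Q, and its unique nontrivial automorphism is sqrt(572) ↦ -sqrt(572). Hence Gal(Q(sqrt(572))/Q) = Z/2Z.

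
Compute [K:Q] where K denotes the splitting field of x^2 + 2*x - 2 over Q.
[K:Q] = 2

The discriminant of x^2 + (2)*x + (-2) is b^2 - 4c = 4 - (-8) = 12. Since 12 is not a perfect square in Q, the polynomial is irreducible over Q. Its two roots generate a degree-2 extension, so [K:Q] = 2.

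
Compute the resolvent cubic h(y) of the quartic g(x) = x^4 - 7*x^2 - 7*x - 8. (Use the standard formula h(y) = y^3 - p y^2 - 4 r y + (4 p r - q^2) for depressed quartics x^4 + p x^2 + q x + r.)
h(y) = y^3 + 7*y^2 + 32*y + 175

Identify coefficients: p = -7, q = -7, r = -8.
Plug into h(y) = y^3 - p y^2 - 4 r y + (4 p r - q^2):
  h(y) = y^3 - (-7) y^2 - 4*(-8) y + (4*(-7)*(-8) - (-7)^2)
       = y^3 + (7) y^2 + (32) y + (175).
Simplifying: h(y) = y^3 + 7*y^2 + 32*y + 175.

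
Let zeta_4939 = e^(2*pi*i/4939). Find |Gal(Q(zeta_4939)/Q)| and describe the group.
|Gal(Q(zeta_4939)/Q)| = phi(4939) = 4480; group ≅ (Z/4939Z)^* ≅ Z/10Z × Z/448Z

The n-th cyclotomic polynomial Φ_4939(x) is the minimal polynomial of zeta_4939 over Q and has degree phi(4939) = 4480. So Q(zeta_4939) is a degree-4480 Galois extension with Galois group (Z/4939Z)^*. By CRT, (Z/4939Z)^* ≅ (Z/11Z)^* × (Z/449Z)^*. Each prime-power unit group is (Z/11Z)^* ≅ Z/10Z; (Z/449Z)^* ≅ Z/448Z. Hence Gal(Q(zeta_4939)/Q) ≅ Z/10Z × Z/448Z.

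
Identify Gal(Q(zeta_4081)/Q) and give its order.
|Gal(Q(zeta_4081)/Q)| = phi(4081) = 3120; group ≅ (Z/4081Z)^* ≅ Z/6Z × Z/10Z × Z/52Z

The n-th cyclotomic polynomial Φ_4081(x) is the minimal polynomial of zeta_4081 over Q and has degree phi(4081) = 3120. So Q(zeta_4081) is a degree-3120 Galois extension with Galois group (Z/4081Z)^*. By CRT, (Z/4081Z)^* ≅ (Z/7Z)^* × (Z/11Z)^* × (Z/53Z)^*. Each prime-power unit group is (Z/7Z)^* ≅ Z/6Z; (Z/11Z)^* ≅ Z/10Z; (Z/53Z)^* ≅ Z/52Z. Hence Gal(Q(zeta_4081)/Q) ≅ Z/6Z × Z/10Z × Z/52Z.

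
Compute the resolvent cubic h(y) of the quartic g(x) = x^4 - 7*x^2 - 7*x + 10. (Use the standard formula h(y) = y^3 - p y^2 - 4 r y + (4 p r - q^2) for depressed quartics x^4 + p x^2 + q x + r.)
h(y) = y^3 + 7*y^2 - 40*y - 329

Identify coefficients: p = -7, q = -7, r = 10.
Plug into h(y) = y^3 - p y^2 - 4 r y + (4 p r - q^2):
  h(y) = y^3 - (-7) y^2 - 4*(10) y + (4*(-7)*(10) - (-7)^2)
       = y^3 + (7) y^2 + (-40) y + (-329).
Simplifying: h(y) = y^3 + 7*y^2 - 40*y - 329.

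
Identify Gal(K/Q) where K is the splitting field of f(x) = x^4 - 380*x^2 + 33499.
Gal(K/Q) = V_4 (Klein four-group, Z/2Z × Z/2Z)

f factors as (x^2 - 241)(x^2 - 139), so the splitting field is K = Q(sqrt(241), sqrt(139)). The elements 241, 139, 33499 are all non-squares in Q, so sqrt(241) and sqrt(139) generate independent quadratic extensions. Thus [K:Q] = 4 and Gal(K/Q) is generated by the two order-2 automorphisms sqrt(241) ↦ -sqrt(241) and sqrt(139) ↦ -sqrt(139), giving V_4.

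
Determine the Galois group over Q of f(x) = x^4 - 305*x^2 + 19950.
Gal(K/Q) = V_4 (Klein four-group, Z/2Z × Z/2Z)

f factors as (x^2 - 95)(x^2 - 210), so the splitting field is K = Q(sqrt(95), sqrt(210)). The elements 95, 210, 19950 are all non-squares in Q, so sqrt(95) and sqrt(210) generate independent quadratic extensions. Thus [K:Q] = 4 and Gal(K/Q) is generated by the two order-2 automorphisms sqrt(95) ↦ -sqrt(95) and sqrt(210) ↦ -sqrt(210), giving V_4.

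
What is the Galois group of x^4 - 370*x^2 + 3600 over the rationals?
Gal(K/Q) = Z/2Z (cyclic of order 2)

f factors as (x^2 - 10)(x^2 - 360), so the splitting field is K = Q(sqrt(10), sqrt(360)). The squarefree part of 10 is 10 and the squarefree part of 360 is also 10, so sqrt(10) and sqrt(360) are both rational multiples of sqrt(10). Hence Q(sqrt(10)) = Q(sqrt(360)) = Q(sqrt(10)), and the splitting field collapses to a single degree-2 extension with Galois group Z/2Z.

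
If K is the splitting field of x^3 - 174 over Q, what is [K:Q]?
[K:Q] = 6

x^3 - 174 has one real root r = 174^(1/3) and two complex roots r*zeta_3, r*zeta_3^2 where zeta_3 = e^(2*pi*i/3). The splitting field is Q(r, zeta_3). [Q(r):Q] = 3 and [Q(zeta_3):Q] = 2 with gcd = 1, so [Q(r, zeta_3):Q] = 3 * 2 = 6.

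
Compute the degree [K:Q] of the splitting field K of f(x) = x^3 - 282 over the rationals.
[K:Q] = 6

x^3 - 282 has one real root r = 282^(1/3) and two complex roots r*zeta_3, r*zeta_3^2 where zeta_3 = e^(2*pi*i/3). The splitting field is Q(r, zeta_3). [Q(r):Q] = 3 and [Q(zeta_3):Q] = 2 with gcd = 1, so [Q(r, zeta_3):Q] = 3 * 2 = 6.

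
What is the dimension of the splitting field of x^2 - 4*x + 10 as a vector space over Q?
[K:Q] = 2

The discriminant of x^2 + (-4)*x + (10) is b^2 - 4c = 16 - (40) = -24. Since -24 is not a perfect square in Q, the polynomial is irreducible over Q. Its two roots generate a degree-2 extension, so [K:Q] = 2.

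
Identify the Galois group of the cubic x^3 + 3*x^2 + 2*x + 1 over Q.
Gal(K/Q) = S_3 (symmetric group of order 6)

Compute the discriminant of x^3 + (3)*x^2 + (2)*x + (1): Δ = -23. Since Δ is not a rational square, the Galois group is not contained in A_3; it must be the full S_3 (irreducibility of the cubic rules out anything smaller).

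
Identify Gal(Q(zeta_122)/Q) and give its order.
|Gal(Q(zeta_122)/Q)| = phi(122) = 60; group ≅ (Z/122Z)^* ≅ Z/60Z

The n-th cyclotomic polynomial Φ_122(x) is the minimal polynomial of zeta_122 over Q and has degree phi(122) = 60. So Q(zeta_122) is a degree-60 Galois extension with Galois group (Z/122Z)^*. By CRT, (Z/122Z)^* ≅ (Z/2Z)^* × (Z/61Z)^*. Each prime-power unit group is (Z/2Z)^* ≅ trivial group (order 1); (Z/61Z)^* ≅ Z/60Z. Hence Gal(Q(zeta_122)/Q) ≅ Z/60Z.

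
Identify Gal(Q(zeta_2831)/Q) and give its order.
|Gal(Q(zeta_2831)/Q)| = phi(2831) = 2664; group ≅ (Z/2831Z)^* ≅ Z/18Z × Z/148Z

The n-th cyclotomic polynomial Φ_2831(x) is the minimal polynomial of zeta_2831 over Q and has degree phi(2831) = 2664. So Q(zeta_2831) is a degree-2664 Galois extension with Galois group (Z/2831Z)^*. By CRT, (Z/2831Z)^* ≅ (Z/19Z)^* × (Z/149Z)^*. Each prime-power unit group is (Z/19Z)^* ≅ Z/18Z; (Z/149Z)^* ≅ Z/148Z. Hence Gal(Q(zeta_2831)/Q) ≅ Z/18Z × Z/148Z.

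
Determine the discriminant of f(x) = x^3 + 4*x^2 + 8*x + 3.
Δ = -307

For x^3 + a x^2 + b x + c the discriminant is Δ = 18 a b c - 4 a^3 c + a^2 b^2 - 4 b^3 - 27 c^2.
Plug a = 4, b = 8, c = 3:
  18*(4)*(8)*(3) - 4*(4)^3*(3) + (4)^2*(8)^2 - 4*(8)^3 - 27*(3)^2
  = 1728 + (-768) + 1024 + (-2048) + (-243)
  = -307.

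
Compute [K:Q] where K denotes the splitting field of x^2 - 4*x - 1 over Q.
[K:Q] = 2

The discriminant of x^2 + (-4)*x + (-1) is b^2 - 4c = 16 - (-4) = 20. Since 20 is not a perfect square in Q, the polynomial is irreducible over Q. Its two roots generate a degree-2 extension, so [K:Q] = 2.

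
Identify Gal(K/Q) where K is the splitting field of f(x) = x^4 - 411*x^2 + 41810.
Gal(K/Q) = V_4 (Klein four-group, Z/2Z × Z/2Z)

f factors as (x^2 - 226)(x^2 - 185), so the splitting field is K = Q(sqrt(226), sqrt(185)). The elements 226, 185, 41810 are all non-squares in Q, so sqrt(226) and sqrt(185) generate independent quadratic extensions. Thus [K:Q] = 4 and Gal(K/Q) is generated by the two order-2 automorphisms sqrt(226) ↦ -sqrt(226) and sqrt(185) ↦ -sqrt(185), giving V_4.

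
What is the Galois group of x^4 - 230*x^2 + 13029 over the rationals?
Gal(K/Q) = V_4 (Klein four-group, Z/2Z × Z/2Z)

f factors as (x^2 - 129)(x^2 - 101), so the splitting field is K = Q(sqrt(129), sqrt(101)). The elements 129, 101, 13029 are all non-squares in Q, so sqrt(129) and sqrt(101) generate independent quadratic extensions. Thus [K:Q] = 4 and Gal(K/Q) is generated by the two order-2 automorphisms sqrt(129) ↦ -sqrt(129) and sqrt(101) ↦ -sqrt(101), giving V_4.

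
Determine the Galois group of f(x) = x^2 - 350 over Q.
Gal(K/Q) = Z/2Z (cyclic of order 2)

x^2 - 350 is irreducible over Q since 350 is not a rational square. The splitting field Q(sqrt(350)) has degree 2 over Q, and its unique nontrivial automorphism is sqrt(350) ↦ -sqrt(350). Hence Gal(Q(sqrt(350))/Q) = Z/2Z.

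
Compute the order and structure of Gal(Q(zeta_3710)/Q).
|Gal(Q(zeta_3710)/Q)| = phi(3710) = 1248; group ≅ (Z/3710Z)^* ≅ Z/4Z × Z/6Z × Z/52Z

The n-th cyclotomic polynomial Φ_3710(x) is the minimal polynomial of zeta_3710 over Q and has degree phi(3710) = 1248. So Q(zeta_3710) is a degree-1248 Galois extension with Galois group (Z/3710Z)^*. By CRT, (Z/3710Z)^* ≅ (Z/2Z)^* × (Z/5Z)^* × (Z/7Z)^* × (Z/53Z)^*. Each prime-power unit group is (Z/2Z)^* ≅ trivial group (order 1); (Z/5Z)^* ≅ Z/4Z; (Z/7Z)^* ≅ Z/6Z; (Z/53Z)^* ≅ Z/52Z. Hence Gal(Q(zeta_3710)/Q) ≅ Z/4Z × Z/6Z × Z/52Z.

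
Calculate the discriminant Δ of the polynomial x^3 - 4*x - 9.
Δ = -1931

For a depressed cubic x^3 + p x + q the discriminant is Δ = -4 p^3 - 27 q^2 = -4*(-4)^3 - 27*(-9)^2 = 256 - 2187 = -1931.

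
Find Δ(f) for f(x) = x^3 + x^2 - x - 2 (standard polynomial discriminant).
Δ = -59

For x^3 + a x^2 + b x + c the discriminant is Δ = 18 a b c - 4 a^3 c + a^2 b^2 - 4 b^3 - 27 c^2.
Plug a = 1, b = -1, c = -2:
  18*(1)*(-1)*(-2) - 4*(1)^3*(-2) + (1)^2*(-1)^2 - 4*(-1)^3 - 27*(-2)^2
  = 36 + (8) + 1 + (4) + (-108)
  = -59.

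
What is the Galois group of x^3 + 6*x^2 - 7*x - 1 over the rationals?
Gal(K/Q) = S_3 (symmetric group of order 6)

Compute the discriminant of x^3 + (6)*x^2 + (-7)*x + (-1): Δ = 4729. Since Δ is not a rational square, the Galois group is not contained in A_3; it must be the full S_3 (irreducibility of the cubic rules out anything smaller).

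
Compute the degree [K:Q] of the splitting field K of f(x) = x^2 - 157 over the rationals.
[K:Q] = 2

The polynomial x^2 - 157 is irreducible over Q since 157 is not a perfect square. Its splitting field is Q(sqrt(157)), which has degree 2 over Q.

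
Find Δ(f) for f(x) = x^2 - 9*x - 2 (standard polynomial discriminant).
Δ = 89

For a quadratic a x^2 + b x + c the discriminant is Δ = b^2 - 4ac = (-9)^2 - 4*(1)*(-2) = 81 - (-8) = 89.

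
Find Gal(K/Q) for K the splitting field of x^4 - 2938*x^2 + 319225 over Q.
Gal(K/Q) = Z/2Z (cyclic of order 2)

f factors as (x^2 - 2825)(x^2 - 113), so the splitting field is K = Q(sqrt(2825), sqrt(113)). The squarefree part of 2825 is 113 and the squarefree part of 113 is also 113, so sqrt(2825) and sqrt(113) are both rational multiples of sqrt(113). Hence Q(sqrt(2825)) = Q(sqrt(113)) = Q(sqrt(113)), and the splitting field collapses to a single degree-2 extension with Galois group Z/2Z.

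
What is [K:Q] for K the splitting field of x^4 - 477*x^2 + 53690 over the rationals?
[K:Q] = 4

f factors as (x^2 - 182)(x^2 - 295); the splitting field is K = Q(sqrt(182), sqrt(295)). Since 182, 295, and 53690 are all non-squares in Q, the three subfields Q(sqrt(182)), Q(sqrt(295)), Q(sqrt(53690)) are distinct degree-2 extensions, so [K:Q] = 4 (Klein four Galois group).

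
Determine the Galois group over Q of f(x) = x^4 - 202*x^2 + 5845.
Gal(K/Q) = V_4 (Klein four-group, Z/2Z × Z/2Z)

f factors as (x^2 - 35)(x^2 - 167), so the splitting field is K = Q(sqrt(35), sqrt(167)). The elements 35, 167, 5845 are all non-squares in Q, so sqrt(35) and sqrt(167) generate independent quadratic extensions. Thus [K:Q] = 4 and Gal(K/Q) is generated by the two order-2 automorphisms sqrt(35) ↦ -sqrt(35) and sqrt(167) ↦ -sqrt(167), giving V_4.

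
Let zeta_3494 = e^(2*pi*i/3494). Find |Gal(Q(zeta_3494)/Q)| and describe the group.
|Gal(Q(zeta_3494)/Q)| = phi(3494) = 1746; group ≅ (Z/3494Z)^* ≅ Z/1746Z

The n-th cyclotomic polynomial Φ_3494(x) is the minimal polynomial of zeta_3494 over Q and has degree phi(3494) = 1746. So Q(zeta_3494) is a degree-1746 Galois extension with Galois group (Z/3494Z)^*. By CRT, (Z/3494Z)^* ≅ (Z/2Z)^* × (Z/1747Z)^*. Each prime-power unit group is (Z/2Z)^* ≅ trivial group (order 1); (Z/1747Z)^* ≅ Z/1746Z. Hence Gal(Q(zeta_3494)/Q) ≅ Z/1746Z.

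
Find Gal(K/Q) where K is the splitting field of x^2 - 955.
Gal(K/Q) = Z/2Z (cyclic of order 2)

x^2 - 955 is irreducible over Q since 955 is not a rational square. The splitting field Q(sqrt(955)) has degree 2 over Q, and its unique nontrivial automorphism is sqrt(955) ↦ -sqrt(955). Hence Gal(Q(sqrt(955))/Q) = Z/2Z.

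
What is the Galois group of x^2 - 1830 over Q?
Gal(K/Q) = Z/2Z (cyclic of order 2)

x^2 - 1830 is irreducible over Q since 1830 is not a rational square. The splitting field Q(sqrt(1830)) has degree 2 over Q, and its unique nontrivial automorphism is sqrt(1830) ↦ -sqrt(1830). Hence Gal(Q(sqrt(1830))/Q) = Z/2Z.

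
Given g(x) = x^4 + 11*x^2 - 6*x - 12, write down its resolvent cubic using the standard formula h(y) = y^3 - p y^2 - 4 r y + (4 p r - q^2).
h(y) = y^3 - 11*y^2 + 48*y - 564

Identify coefficients: p = 11, q = -6, r = -12.
Plug into h(y) = y^3 - p y^2 - 4 r y + (4 p r - q^2):
  h(y) = y^3 - (11) y^2 - 4*(-12) y + (4*(11)*(-12) - (-6)^2)
       = y^3 + (-11) y^2 + (48) y + (-564).
Simplifying: h(y) = y^3 - 11*y^2 + 48*y - 564.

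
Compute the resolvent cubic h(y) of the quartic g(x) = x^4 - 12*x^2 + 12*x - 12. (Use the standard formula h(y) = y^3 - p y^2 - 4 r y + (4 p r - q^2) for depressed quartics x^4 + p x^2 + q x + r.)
h(y) = y^3 + 12*y^2 + 48*y + 432

Identify coefficients: p = -12, q = 12, r = -12.
Plug into h(y) = y^3 - p y^2 - 4 r y + (4 p r - q^2):
  h(y) = y^3 - (-12) y^2 - 4*(-12) y + (4*(-12)*(-12) - (12)^2)
       = y^3 + (12) y^2 + (48) y + (432).
Simplifying: h(y) = y^3 + 12*y^2 + 48*y + 432.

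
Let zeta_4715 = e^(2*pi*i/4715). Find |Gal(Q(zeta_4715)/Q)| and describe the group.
|Gal(Q(zeta_4715)/Q)| = phi(4715) = 3520; group ≅ (Z/4715Z)^* ≅ Z/4Z × Z/22Z × Z/40Z

The n-th cyclotomic polynomial Φ_4715(x) is the minimal polynomial of zeta_4715 over Q and has degree phi(4715) = 3520. So Q(zeta_4715) is a degree-3520 Galois extension with Galois group (Z/4715Z)^*. By CRT, (Z/4715Z)^* ≅ (Z/5Z)^* × (Z/23Z)^* × (Z/41Z)^*. Each prime-power unit group is (Z/5Z)^* ≅ Z/4Z; (Z/23Z)^* ≅ Z/22Z; (Z/41Z)^* ≅ Z/40Z. Hence Gal(Q(zeta_4715)/Q) ≅ Z/4Z × Z/22Z × Z/40Z.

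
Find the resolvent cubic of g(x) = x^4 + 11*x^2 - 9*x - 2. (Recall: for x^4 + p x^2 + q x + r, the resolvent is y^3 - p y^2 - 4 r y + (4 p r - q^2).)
h(y) = y^3 - 11*y^2 + 8*y - 169

Identify coefficients: p = 11, q = -9, r = -2.
Plug into h(y) = y^3 - p y^2 - 4 r y + (4 p r - q^2):
  h(y) = y^3 - (11) y^2 - 4*(-2) y + (4*(11)*(-2) - (-9)^2)
       = y^3 + (-11) y^2 + (8) y + (-169).
Simplifying: h(y) = y^3 - 11*y^2 + 8*y - 169.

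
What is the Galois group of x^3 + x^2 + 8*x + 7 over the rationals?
Gal(K/Q) = S_3 (symmetric group of order 6)

Compute the discriminant of x^3 + (1)*x^2 + (8)*x + (7): Δ = -2327. Since Δ is not a rational square, the Galois group is not contained in A_3; it must be the full S_3 (irreducibility of the cubic rules out anything smaller).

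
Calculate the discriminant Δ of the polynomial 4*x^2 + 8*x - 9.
Δ = 208

For a quadratic a x^2 + b x + c the discriminant is Δ = b^2 - 4ac = (8)^2 - 4*(4)*(-9) = 64 - (-144) = 208.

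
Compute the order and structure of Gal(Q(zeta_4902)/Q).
|Gal(Q(zeta_4902)/Q)| = phi(4902) = 1512; group ≅ (Z/4902Z)^* ≅ Z/2Z × Z/18Z × Z/42Z

The n-th cyclotomic polynomial Φ_4902(x) is the minimal polynomial of zeta_4902 over Q and has degree phi(4902) = 1512. So Q(zeta_4902) is a degree-1512 Galois extension with Galois group (Z/4902Z)^*. By CRT, (Z/4902Z)^* ≅ (Z/2Z)^* × (Z/3Z)^* × (Z/19Z)^* × (Z/43Z)^*. Each prime-power unit group is (Z/2Z)^* ≅ trivial group (order 1); (Z/3Z)^* ≅ Z/2Z; (Z/19Z)^* ≅ Z/18Z; (Z/43Z)^* ≅ Z/42Z. Hence Gal(Q(zeta_4902)/Q) ≅ Z/2Z × Z/18Z × Z/42Z.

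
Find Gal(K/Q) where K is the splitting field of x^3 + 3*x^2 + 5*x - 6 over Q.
Gal(K/Q) = S_3 (symmetric group of order 6)

Compute the discriminant of x^3 + (3)*x^2 + (5)*x + (-6): Δ = -2219. Since Δ is not a rational square, the Galois group is not contained in A_3; it must be the full S_3 (irreducibility of the cubic rules out anything smaller).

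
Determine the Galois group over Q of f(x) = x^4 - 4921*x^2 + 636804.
Gal(K/Q) = Z/2Z (cyclic of order 2)

f factors as (x^2 - 4788)(x^2 - 133), so the splitting field is K = Q(sqrt(4788), sqrt(133)). The squarefree part of 4788 is 133 and the squarefree part of 133 is also 133, so sqrt(4788) and sqrt(133) are both rational multiples of sqrt(133). Hence Q(sqrt(4788)) = Q(sqrt(133)) = Q(sqrt(133)), and the splitting field collapses to a single degree-2 extension with Galois group Z/2Z.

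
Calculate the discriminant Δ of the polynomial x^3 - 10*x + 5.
Δ = 3325

For a depressed cubic x^3 + p x + q the discriminant is Δ = -4 p^3 - 27 q^2 = -4*(-10)^3 - 27*(5)^2 = 4000 - 675 = 3325.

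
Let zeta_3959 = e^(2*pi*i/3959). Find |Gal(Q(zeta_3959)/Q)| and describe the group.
|Gal(Q(zeta_3959)/Q)| = phi(3959) = 3816; group ≅ (Z/3959Z)^* ≅ Z/36Z × Z/106Z

The n-th cyclotomic polynomial Φ_3959(x) is the minimal polynomial of zeta_3959 over Q and has degree phi(3959) = 3816. So Q(zeta_3959) is a degree-3816 Galois extension with Galois group (Z/3959Z)^*. By CRT, (Z/3959Z)^* ≅ (Z/37Z)^* × (Z/107Z)^*. Each prime-power unit group is (Z/37Z)^* ≅ Z/36Z; (Z/107Z)^* ≅ Z/106Z. Hence Gal(Q(zeta_3959)/Q) ≅ Z/36Z × Z/106Z.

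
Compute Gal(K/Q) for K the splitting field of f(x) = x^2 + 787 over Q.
Gal(K/Q) = Z/2Z (cyclic of order 2)

x^2 + 787 is irreducible over Q since -787 is not a rational square. The splitting field Q(sqrt(-787)) has degree 2 over Q, and its unique nontrivial automorphism is sqrt(-787) ↦ -sqrt(-787). Hence Gal(Q(sqrt(-787))/Q) = Z/2Z.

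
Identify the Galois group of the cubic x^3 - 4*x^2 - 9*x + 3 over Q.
Gal(K/Q) = S_3 (symmetric group of order 6)

Compute the discriminant of x^3 + (-4)*x^2 + (-9)*x + (3): Δ = 6681. Since Δ is not a rational square, the Galois group is not contained in A_3; it must be the full S_3 (irreducibility of the cubic rules out anything smaller).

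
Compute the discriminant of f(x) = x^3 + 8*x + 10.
Δ = -4748

For a depressed cubic x^3 + p x + q the discriminant is Δ = -4 p^3 - 27 q^2 = -4*(8)^3 - 27*(10)^2 = -2048 - 2700 = -4748.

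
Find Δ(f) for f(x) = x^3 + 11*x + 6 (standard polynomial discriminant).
Δ = -6296

For a depressed cubic x^3 + p x + q the discriminant is Δ = -4 p^3 - 27 q^2 = -4*(11)^3 - 27*(6)^2 = -5324 - 972 = -6296.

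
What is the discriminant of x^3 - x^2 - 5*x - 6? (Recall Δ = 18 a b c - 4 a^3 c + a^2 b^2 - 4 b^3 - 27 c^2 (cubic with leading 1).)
Δ = -1011

For x^3 + a x^2 + b x + c the discriminant is Δ = 18 a b c - 4 a^3 c + a^2 b^2 - 4 b^3 - 27 c^2.
Plug a = -1, b = -5, c = -6:
  18*(-1)*(-5)*(-6) - 4*(-1)^3*(-6) + (-1)^2*(-5)^2 - 4*(-5)^3 - 27*(-6)^2
  = -540 + (-24) + 25 + (500) + (-972)
  = -1011.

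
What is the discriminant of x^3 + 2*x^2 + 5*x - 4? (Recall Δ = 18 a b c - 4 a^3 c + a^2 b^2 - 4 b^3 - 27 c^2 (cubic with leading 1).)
Δ = -1424

For x^3 + a x^2 + b x + c the discriminant is Δ = 18 a b c - 4 a^3 c + a^2 b^2 - 4 b^3 - 27 c^2.
Plug a = 2, b = 5, c = -4:
  18*(2)*(5)*(-4) - 4*(2)^3*(-4) + (2)^2*(5)^2 - 4*(5)^3 - 27*(-4)^2
  = -720 + (128) + 100 + (-500) + (-432)
  = -1424.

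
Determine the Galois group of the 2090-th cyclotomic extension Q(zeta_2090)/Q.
|Gal(Q(zeta_2090)/Q)| = phi(2090) = 720; group ≅ (Z/2090Z)^* ≅ Z/4Z × Z/10Z × Z/18Z

The n-th cyclotomic polynomial Φ_2090(x) is the minimal polynomial of zeta_2090 over Q and has degree phi(2090) = 720. So Q(zeta_2090) is a degree-720 Galois extension with Galois group (Z/2090Z)^*. By CRT, (Z/2090Z)^* ≅ (Z/2Z)^* × (Z/5Z)^* × (Z/11Z)^* × (Z/19Z)^*. Each prime-power unit group is (Z/2Z)^* ≅ trivial group (order 1); (Z/5Z)^* ≅ Z/4Z; (Z/11Z)^* ≅ Z/10Z; (Z/19Z)^* ≅ Z/18Z. Hence Gal(Q(zeta_2090)/Q) ≅ Z/4Z × Z/10Z × Z/18Z.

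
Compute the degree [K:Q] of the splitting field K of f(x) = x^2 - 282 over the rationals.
[K:Q] = 2

The polynomial x^2 - 282 is irreducible over Q since 282 is not a perfect square. Its splitting field is Q(sqrt(282)), which has degree 2 over Q.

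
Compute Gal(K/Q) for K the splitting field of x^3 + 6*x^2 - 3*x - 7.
Gal(K/Q) = S_3 (symmetric group of order 6)

Compute the discriminant of x^3 + (6)*x^2 + (-3)*x + (-7): Δ = 7425. Since Δ is not a rational square, the Galois group is not contained in A_3; it must be the full S_3 (irreducibility of the cubic rules out anything smaller).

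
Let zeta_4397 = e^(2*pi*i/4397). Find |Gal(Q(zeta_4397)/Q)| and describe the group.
|Gal(Q(zeta_4397)/Q)| = phi(4397) = 4396; group ≅ (Z/4397Z)^* ≅ Z/4396Z

The n-th cyclotomic polynomial Φ_4397(x) is the minimal polynomial of zeta_4397 over Q and has degree phi(4397) = 4396. So Q(zeta_4397) is a degree-4396 Galois extension with Galois group (Z/4397Z)^*. (Z/4397Z)^* is cyclic since 4397 is an odd prime power (or 4). Hence Gal(Q(zeta_4397)/Q) ≅ Z/4396Z.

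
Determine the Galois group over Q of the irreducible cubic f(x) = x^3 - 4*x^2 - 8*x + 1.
Gal(K/Q) = S_3 (symmetric group of order 6)

Compute the discriminant of x^3 + (-4)*x^2 + (-8)*x + (1): Δ = 3877. Since Δ is not a rational square, the Galois group is not contained in A_3; it must be the full S_3 (irreducibility of the cubic rules out anything smaller).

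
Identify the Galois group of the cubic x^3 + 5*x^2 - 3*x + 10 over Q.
Gal(K/Q) = S_3 (symmetric group of order 6)

Compute the discriminant of x^3 + (5)*x^2 + (-3)*x + (10): Δ = -10067. Since Δ is not a rational square, the Galois group is not contained in A_3; it must be the full S_3 (irreducibility of the cubic rules out anything smaller).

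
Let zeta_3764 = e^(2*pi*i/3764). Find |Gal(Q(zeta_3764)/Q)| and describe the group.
|Gal(Q(zeta_3764)/Q)| = phi(3764) = 1880; group ≅ (Z/3764Z)^* ≅ Z/2Z × Z/940Z

The n-th cyclotomic polynomial Φ_3764(x) is the minimal polynomial of zeta_3764 over Q and has degree phi(3764) = 1880. So Q(zeta_3764) is a degree-1880 Galois extension with Galois group (Z/3764Z)^*. By CRT, (Z/3764Z)^* ≅ (Z/4Z)^* × (Z/941Z)^*. Each prime-power unit group is (Z/4Z)^* ≅ Z/2Z; (Z/941Z)^* ≅ Z/940Z. Hence Gal(Q(zeta_3764)/Q) ≅ Z/2Z × Z/940Z.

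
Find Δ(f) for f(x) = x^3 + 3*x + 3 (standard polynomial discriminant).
Δ = -351

For a depressed cubic x^3 + p x + q the discriminant is Δ = -4 p^3 - 27 q^2 = -4*(3)^3 - 27*(3)^2 = -108 - 243 = -351.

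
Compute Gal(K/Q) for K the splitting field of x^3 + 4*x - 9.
Gal(K/Q) = S_3 (symmetric group of order 6)

Compute the discriminant of x^3 + (0)*x^2 + (4)*x + (-9): Δ = -2443. Since Δ is not a rational square, the Galois group is not contained in A_3; it must be the full S_3 (irreducibility of the cubic rules out anything smaller).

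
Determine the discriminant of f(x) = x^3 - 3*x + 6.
Δ = -864

For a depressed cubic x^3 + p x + q the discriminant is Δ = -4 p^3 - 27 q^2 = -4*(-3)^3 - 27*(6)^2 = 108 - 972 = -864.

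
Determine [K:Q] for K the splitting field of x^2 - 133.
[K:Q] = 2

The polynomial x^2 - 133 is irreducible over Q since 133 is not a perfect square. Its splitting field is Q(sqrt(133)), which has degree 2 over Q.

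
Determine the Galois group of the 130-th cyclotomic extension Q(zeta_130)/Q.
|Gal(Q(zeta_130)/Q)| = phi(130) = 48; group ≅ (Z/130Z)^* ≅ Z/4Z × Z/12Z

The n-th cyclotomic polynomial Φ_130(x) is the minimal polynomial of zeta_130 over Q and has degree phi(130) = 48. So Q(zeta_130) is a degree-48 Galois extension with Galois group (Z/130Z)^*. By CRT, (Z/130Z)^* ≅ (Z/2Z)^* × (Z/5Z)^* × (Z/13Z)^*. Each prime-power unit group is (Z/2Z)^* ≅ trivial group (order 1); (Z/5Z)^* ≅ Z/4Z; (Z/13Z)^* ≅ Z/12Z. Hence Gal(Q(zeta_130)/Q) ≅ Z/4Z × Z/12Z.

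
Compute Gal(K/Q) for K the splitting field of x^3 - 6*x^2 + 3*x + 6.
Gal(K/Q) = S_3 (symmetric group of order 6)

Compute the discriminant of x^3 + (-6)*x^2 + (3)*x + (6): Δ = 2484. Since Δ is not a rational square, the Galois group is not contained in A_3; it must be the full S_3 (irreducibility of the cubic rules out anything smaller).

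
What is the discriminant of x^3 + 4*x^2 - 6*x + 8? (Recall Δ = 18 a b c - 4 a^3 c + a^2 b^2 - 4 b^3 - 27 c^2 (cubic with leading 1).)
Δ = -5792

For x^3 + a x^2 + b x + c the discriminant is Δ = 18 a b c - 4 a^3 c + a^2 b^2 - 4 b^3 - 27 c^2.
Plug a = 4, b = -6, c = 8:
  18*(4)*(-6)*(8) - 4*(4)^3*(8) + (4)^2*(-6)^2 - 4*(-6)^3 - 27*(8)^2
  = -3456 + (-2048) + 576 + (864) + (-1728)
  = -5792.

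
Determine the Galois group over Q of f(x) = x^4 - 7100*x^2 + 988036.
Gal(K/Q) = Z/2Z (cyclic of order 2)

f factors as (x^2 - 6958)(x^2 - 142), so the splitting field is K = Q(sqrt(6958), sqrt(142)). The squarefree part of 6958 is 142 and the squarefree part of 142 is also 142, so sqrt(6958) and sqrt(142) are both rational multiples of sqrt(142). Hence Q(sqrt(6958)) = Q(sqrt(142)) = Q(sqrt(142)), and the splitting field collapses to a single degree-2 extension with Galois group Z/2Z.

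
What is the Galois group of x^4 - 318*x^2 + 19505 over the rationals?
Gal(K/Q) = V_4 (Klein four-group, Z/2Z × Z/2Z)

f factors as (x^2 - 235)(x^2 - 83), so the splitting field is K = Q(sqrt(235), sqrt(83)). The elements 235, 83, 19505 are all non-squares in Q, so sqrt(235) and sqrt(83) generate independent quadratic extensions. Thus [K:Q] = 4 and Gal(K/Q) is generated by the two order-2 automorphisms sqrt(235) ↦ -sqrt(235) and sqrt(83) ↦ -sqrt(83), giving V_4.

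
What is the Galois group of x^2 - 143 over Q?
Gal(K/Q) = Z/2Z (cyclic of order 2)

x^2 - 143 is irreducible over Q since 143 is not a rational square. The splitting field Q(sqrt(143)) has degree 2 over Q, and its unique nontrivial automorphism is sqrt(143) ↦ -sqrt(143). Hence Gal(Q(sqrt(143))/Q) = Z/2Z.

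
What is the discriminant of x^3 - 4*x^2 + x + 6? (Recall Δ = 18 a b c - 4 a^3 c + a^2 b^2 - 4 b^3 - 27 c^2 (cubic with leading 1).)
Δ = 144

For x^3 + a x^2 + b x + c the discriminant is Δ = 18 a b c - 4 a^3 c + a^2 b^2 - 4 b^3 - 27 c^2.
Plug a = -4, b = 1, c = 6:
  18*(-4)*(1)*(6) - 4*(-4)^3*(6) + (-4)^2*(1)^2 - 4*(1)^3 - 27*(6)^2
  = -432 + (1536) + 16 + (-4) + (-972)
  = 144.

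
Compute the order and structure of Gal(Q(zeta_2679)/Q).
|Gal(Q(zeta_2679)/Q)| = phi(2679) = 1656; group ≅ (Z/2679Z)^* ≅ Z/2Z × Z/18Z × Z/46Z

The n-th cyclotomic polynomial Φ_2679(x) is the minimal polynomial of zeta_2679 over Q and has degree phi(2679) = 1656. So Q(zeta_2679) is a degree-1656 Galois extension with Galois group (Z/2679Z)^*. By CRT, (Z/2679Z)^* ≅ (Z/3Z)^* × (Z/19Z)^* × (Z/47Z)^*. Each prime-power unit group is (Z/3Z)^* ≅ Z/2Z; (Z/19Z)^* ≅ Z/18Z; (Z/47Z)^* ≅ Z/46Z. Hence Gal(Q(zeta_2679)/Q) ≅ Z/2Z × Z/18Z × Z/46Z.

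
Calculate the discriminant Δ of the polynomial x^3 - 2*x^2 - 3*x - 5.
Δ = -1231

For x^3 + a x^2 + b x + c the discriminant is Δ = 18 a b c - 4 a^3 c + a^2 b^2 - 4 b^3 - 27 c^2.
Plug a = -2, b = -3, c = -5:
  18*(-2)*(-3)*(-5) - 4*(-2)^3*(-5) + (-2)^2*(-3)^2 - 4*(-3)^3 - 27*(-5)^2
  = -540 + (-160) + 36 + (108) + (-675)
  = -1231.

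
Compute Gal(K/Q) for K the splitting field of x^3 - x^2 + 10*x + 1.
Gal(K/Q) = S_3 (symmetric group of order 6)

Compute the discriminant of x^3 + (-1)*x^2 + (10)*x + (1): Δ = -4103. Since Δ is not a rational square, the Galois group is not contained in A_3; it must be the full S_3 (irreducibility of the cubic rules out anything smaller).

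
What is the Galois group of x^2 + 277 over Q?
Gal(K/Q) = Z/2Z (cyclic of order 2)

x^2 + 277 is irreducible over Q since -277 is not a rational square. The splitting field Q(sqrt(-277)) has degree 2 over Q, and its unique nontrivial automorphism is sqrt(-277) ↦ -sqrt(-277). Hence Gal(Q(sqrt(-277))/Q) = Z/2Z.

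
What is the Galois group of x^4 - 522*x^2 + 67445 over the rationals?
Gal(K/Q) = V_4 (Klein four-group, Z/2Z × Z/2Z)

f factors as (x^2 - 235)(x^2 - 287), so the splitting field is K = Q(sqrt(235), sqrt(287)). The elements 235, 287, 67445 are all non-squares in Q, so sqrt(235) and sqrt(287) generate independent quadratic extensions. Thus [K:Q] = 4 and Gal(K/Q) is generated by the two order-2 automorphisms sqrt(235) ↦ -sqrt(235) and sqrt(287) ↦ -sqrt(287), giving V_4.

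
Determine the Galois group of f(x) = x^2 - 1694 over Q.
Gal(K/Q) = Z/2Z (cyclic of order 2)

x^2 - 1694 is irreducible over Q since 1694 is not a rational square. The splitting field Q(sqrt(1694)) has degree 2 over Q, and its unique nontrivial automorphism is sqrt(1694) ↦ -sqrt(1694). Hence Gal(Q(sqrt(1694))/Q) = Z/2Z.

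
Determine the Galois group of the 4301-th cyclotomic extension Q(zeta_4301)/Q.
|Gal(Q(zeta_4301)/Q)| = phi(4301) = 3520; group ≅ (Z/4301Z)^* ≅ Z/10Z × Z/16Z × Z/22Z

The n-th cyclotomic polynomial Φ_4301(x) is the minimal polynomial of zeta_4301 over Q and has degree phi(4301) = 3520. So Q(zeta_4301) is a degree-3520 Galois extension with Galois group (Z/4301Z)^*. By CRT, (Z/4301Z)^* ≅ (Z/11Z)^* × (Z/17Z)^* × (Z/23Z)^*. Each prime-power unit group is (Z/11Z)^* ≅ Z/10Z; (Z/17Z)^* ≅ Z/16Z; (Z/23Z)^* ≅ Z/22Z. Hence Gal(Q(zeta_4301)/Q) ≅ Z/10Z × Z/16Z × Z/22Z.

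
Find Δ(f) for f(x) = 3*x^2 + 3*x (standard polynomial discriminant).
Δ = 9

For a quadratic a x^2 + b x + c the discriminant is Δ = b^2 - 4ac = (3)^2 - 4*(3)*(0) = 9 - (0) = 9.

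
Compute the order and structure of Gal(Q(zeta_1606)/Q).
|Gal(Q(zeta_1606)/Q)| = phi(1606) = 720; group ≅ (Z/1606Z)^* ≅ Z/10Z × Z/72Z

The n-th cyclotomic polynomial Φ_1606(x) is the minimal polynomial of zeta_1606 over Q and has degree phi(1606) = 720. So Q(zeta_1606) is a degree-720 Galois extension with Galois group (Z/1606Z)^*. By CRT, (Z/1606Z)^* ≅ (Z/2Z)^* × (Z/11Z)^* × (Z/73Z)^*. Each prime-power unit group is (Z/2Z)^* ≅ trivial group (order 1); (Z/11Z)^* ≅ Z/10Z; (Z/73Z)^* ≅ Z/72Z. Hence Gal(Q(zeta_1606)/Q) ≅ Z/10Z × Z/72Z.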